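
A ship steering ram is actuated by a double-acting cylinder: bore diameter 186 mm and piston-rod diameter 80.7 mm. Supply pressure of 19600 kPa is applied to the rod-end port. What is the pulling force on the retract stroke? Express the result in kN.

Rod-side annular area A_ann = π/4 × (186² − 80.7²) = 22060 mm^2
On retraction the pressure acts on the annular area (bore minus rod).
F = P × A_ann

F ≈ 432 kN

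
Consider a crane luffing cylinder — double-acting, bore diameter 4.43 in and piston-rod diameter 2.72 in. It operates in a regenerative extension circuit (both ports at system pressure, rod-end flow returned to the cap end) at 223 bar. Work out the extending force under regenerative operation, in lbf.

F ≈ 18800 lbf

With equal pressure on both faces, forces on the annular region cancel; the net push is pressure × rod cross-section.
Rod cross-section A_rod = π/4 × (2.72 in)² = 5.811 in^2
F = P × A_rod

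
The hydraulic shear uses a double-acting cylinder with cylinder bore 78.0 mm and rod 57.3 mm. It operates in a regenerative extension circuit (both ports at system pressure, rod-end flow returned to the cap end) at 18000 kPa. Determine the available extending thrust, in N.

F ≈ 46400 N

With equal pressure on both faces, forces on the annular region cancel; the net push is pressure × rod cross-section.
Rod cross-section A_rod = π/4 × (57.3 mm)² = 2579 mm^2
F = P × A_rod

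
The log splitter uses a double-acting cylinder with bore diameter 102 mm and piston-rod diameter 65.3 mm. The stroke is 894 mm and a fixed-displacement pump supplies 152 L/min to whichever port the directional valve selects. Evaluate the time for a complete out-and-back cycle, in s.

t ≈ 4.59 s

Cap-side area A_cap = π/4 × (102 mm)² = 8171 mm^2
Rod-side annular area A_ann = π/4 × (102² − 65.3²) = 4822 mm^2
t_ext = A_cap·L/Q = 2.884 s
t_ret = A_ann·L/Q = 1.702 s
t_cycle = t_ext + t_ret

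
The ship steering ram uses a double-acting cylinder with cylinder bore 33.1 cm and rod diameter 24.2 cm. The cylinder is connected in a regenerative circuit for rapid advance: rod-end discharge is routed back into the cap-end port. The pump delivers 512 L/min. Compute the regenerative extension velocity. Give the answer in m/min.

v ≈ 11.1 m/min

In regeneration the rod-end outflow joins the pump flow into the cap end, so the net volume the pump must supply per unit advance equals the rod cross-section area.
Rod cross-section A_rod = π/4 × (24.2 cm)² = 460.0 cm^2
v = Q_pump / A_rod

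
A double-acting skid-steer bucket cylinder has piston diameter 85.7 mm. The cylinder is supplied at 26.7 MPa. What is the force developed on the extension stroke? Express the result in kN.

F ≈ 154 kN

Cap-side area A_cap = π/4 × (85.7 mm)² = 5768 mm^2
F = P × A_cap = 26.7 MPa × A_cap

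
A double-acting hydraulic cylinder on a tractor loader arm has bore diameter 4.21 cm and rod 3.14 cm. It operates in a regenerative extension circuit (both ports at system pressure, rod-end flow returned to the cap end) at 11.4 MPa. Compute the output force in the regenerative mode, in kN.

F ≈ 8.83 kN

With equal pressure on both faces, forces on the annular region cancel; the net push is pressure × rod cross-section.
Rod cross-section A_rod = π/4 × (3.14 cm)² = 7.744 cm^2
F = P × A_rod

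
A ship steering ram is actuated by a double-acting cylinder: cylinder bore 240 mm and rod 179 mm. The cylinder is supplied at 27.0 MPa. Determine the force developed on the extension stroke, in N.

Cap-side area A_cap = π/4 × (240 mm)² = 45240 mm^2
F = P × A_cap = 27.0 MPa × A_cap

F ≈ 1.22e6 N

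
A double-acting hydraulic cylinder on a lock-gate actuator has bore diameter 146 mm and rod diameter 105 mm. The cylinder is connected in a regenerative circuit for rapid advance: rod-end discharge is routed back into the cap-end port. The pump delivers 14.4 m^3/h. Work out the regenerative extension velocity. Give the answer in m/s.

In regeneration the rod-end outflow joins the pump flow into the cap end, so the net volume the pump must supply per unit advance equals the rod cross-section area.
Rod cross-section A_rod = π/4 × (105 mm)² = 8659 mm^2
v = Q_pump / A_rod

v ≈ 0.462 m/s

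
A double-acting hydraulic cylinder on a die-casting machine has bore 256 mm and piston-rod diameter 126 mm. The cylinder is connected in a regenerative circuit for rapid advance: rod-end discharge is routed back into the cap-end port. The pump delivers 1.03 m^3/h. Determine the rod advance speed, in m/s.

v ≈ 0.0229 m/s

In regeneration the rod-end outflow joins the pump flow into the cap end, so the net volume the pump must supply per unit advance equals the rod cross-section area.
Rod cross-section A_rod = π/4 × (126 mm)² = 12470 mm^2
v = Q_pump / A_rod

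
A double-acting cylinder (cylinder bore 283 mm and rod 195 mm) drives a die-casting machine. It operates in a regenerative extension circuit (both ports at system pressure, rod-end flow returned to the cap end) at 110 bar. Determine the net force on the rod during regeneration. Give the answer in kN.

With equal pressure on both faces, forces on the annular region cancel; the net push is pressure × rod cross-section.
Rod cross-section A_rod = π/4 × (195 mm)² = 29860 mm^2
F = P × A_rod

F ≈ 329 kN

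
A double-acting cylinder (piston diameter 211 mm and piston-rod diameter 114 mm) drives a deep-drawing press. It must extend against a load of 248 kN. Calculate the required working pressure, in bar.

Cap-side area A_cap = π/4 × (211 mm)² = 34970 mm^2
P = F / A = 248 kN / A

P ≈ 70.9 bar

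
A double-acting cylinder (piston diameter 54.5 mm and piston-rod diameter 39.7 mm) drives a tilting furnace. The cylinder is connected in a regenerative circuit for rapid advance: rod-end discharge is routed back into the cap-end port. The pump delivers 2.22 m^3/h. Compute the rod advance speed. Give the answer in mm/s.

v ≈ 498 mm/s

In regeneration the rod-end outflow joins the pump flow into the cap end, so the net volume the pump must supply per unit advance equals the rod cross-section area.
Rod cross-section A_rod = π/4 × (39.7 mm)² = 1238 mm^2
v = Q_pump / A_rod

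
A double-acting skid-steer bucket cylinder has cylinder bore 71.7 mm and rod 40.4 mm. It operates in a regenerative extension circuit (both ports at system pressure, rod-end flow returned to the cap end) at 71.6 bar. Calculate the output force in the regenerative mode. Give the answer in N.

With equal pressure on both faces, forces on the annular region cancel; the net push is pressure × rod cross-section.
Rod cross-section A_rod = π/4 × (40.4 mm)² = 1282 mm^2
F = P × A_rod

F ≈ 9180 N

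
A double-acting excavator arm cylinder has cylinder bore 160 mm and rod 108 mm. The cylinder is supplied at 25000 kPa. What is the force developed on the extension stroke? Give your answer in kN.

F ≈ 503 kN

Cap-side area A_cap = π/4 × (160 mm)² = 20110 mm^2
F = P × A_cap = 25000 kPa × A_cap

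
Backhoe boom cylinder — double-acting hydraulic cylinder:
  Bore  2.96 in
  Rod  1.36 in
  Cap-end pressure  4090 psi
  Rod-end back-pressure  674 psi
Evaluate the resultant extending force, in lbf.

Cap-side area A_cap = π/4 × (2.96 in)² = 6.881 in^2
Rod-side annular area A_ann = π/4 × (2.96² − 1.36²) = 5.429 in^2
Net thrust = P_cap·A_cap − P_rod·A_ann = 28140 lbf − 3659 lbf

F ≈ 24500 lbf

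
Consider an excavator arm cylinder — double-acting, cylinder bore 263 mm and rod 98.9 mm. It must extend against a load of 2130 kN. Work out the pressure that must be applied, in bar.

Cap-side area A_cap = π/4 × (263 mm)² = 54330 mm^2
P = F / A = 2130 kN / A

P ≈ 392 bar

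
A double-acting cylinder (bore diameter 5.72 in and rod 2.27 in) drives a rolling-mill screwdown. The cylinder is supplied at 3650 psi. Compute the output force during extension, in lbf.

F ≈ 93800 lbf

Cap-side area A_cap = π/4 × (5.72 in)² = 25.70 in^2
F = P × A_cap = 3650 psi × A_cap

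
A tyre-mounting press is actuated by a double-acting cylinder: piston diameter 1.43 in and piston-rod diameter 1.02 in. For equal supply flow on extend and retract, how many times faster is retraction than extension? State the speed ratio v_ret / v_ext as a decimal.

Cap-side area A_cap = π/4 × (1.43 in)² = 1.606 in^2
Rod-side annular area A_ann = π/4 × (1.43² − 1.02²) = 0.7889 in^2
For equal Q, v ∝ 1/A, so v_ret/v_ext = A_cap/A_ann.

v_ret/v_ext ≈ 2.04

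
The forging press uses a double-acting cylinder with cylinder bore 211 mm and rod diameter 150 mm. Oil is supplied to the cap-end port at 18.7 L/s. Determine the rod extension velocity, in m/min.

v ≈ 32.1 m/min

Cap-side area A_cap = π/4 × (211 mm)² = 34970 mm^2
v = Q / A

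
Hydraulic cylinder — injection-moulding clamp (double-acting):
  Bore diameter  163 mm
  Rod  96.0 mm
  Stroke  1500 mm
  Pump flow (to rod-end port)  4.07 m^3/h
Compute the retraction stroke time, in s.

t ≈ 18.1 s

Rod-side annular area A_ann = π/4 × (163² − 96.0²) = 13630 mm^2
Swept volume V = A × L; t = V / Q = A·L / Q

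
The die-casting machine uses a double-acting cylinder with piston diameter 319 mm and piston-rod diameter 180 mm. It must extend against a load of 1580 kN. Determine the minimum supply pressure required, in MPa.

P ≈ 19.8 MPa

Cap-side area A_cap = π/4 × (319 mm)² = 79920 mm^2
P = F / A = 1580 kN / A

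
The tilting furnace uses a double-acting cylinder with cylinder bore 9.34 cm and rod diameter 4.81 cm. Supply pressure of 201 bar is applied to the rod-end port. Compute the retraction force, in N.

Rod-side annular area A_ann = π/4 × (9.34² − 4.81²) = 50.34 cm^2
On retraction the pressure acts on the annular area (bore minus rod).
F = P × A_ann

F ≈ 1.01e5 N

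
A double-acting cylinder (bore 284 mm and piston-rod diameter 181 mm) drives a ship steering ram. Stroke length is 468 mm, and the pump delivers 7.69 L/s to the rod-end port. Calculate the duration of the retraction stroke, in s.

Rod-side annular area A_ann = π/4 × (284² − 181²) = 37620 mm^2
Swept volume V = A × L; t = V / Q = A·L / Q

t ≈ 2.29 s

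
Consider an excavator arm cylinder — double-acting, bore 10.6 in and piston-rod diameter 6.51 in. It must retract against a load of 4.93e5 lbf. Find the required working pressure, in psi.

Rod-side annular area A_ann = π/4 × (10.6² − 6.51²) = 54.96 in^2
Retraction: pressure acts on the annular area.
P = F / A = 4.93e5 lbf / A

P ≈ 8970 psi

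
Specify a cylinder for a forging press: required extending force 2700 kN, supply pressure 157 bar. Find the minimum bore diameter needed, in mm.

D ≈ 468 mm

Extension force acts on the full piston face: F = P × (π/4)D².
D = √(4F / (πP)) = √(4 × 2700 kN / (π × 157 bar))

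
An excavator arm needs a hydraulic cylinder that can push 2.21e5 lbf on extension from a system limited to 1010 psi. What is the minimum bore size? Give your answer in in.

Extension force acts on the full piston face: F = P × (π/4)D².
D = √(4F / (πP)) = √(4 × 2.21e5 lbf / (π × 1010 psi))

D ≈ 16.7 in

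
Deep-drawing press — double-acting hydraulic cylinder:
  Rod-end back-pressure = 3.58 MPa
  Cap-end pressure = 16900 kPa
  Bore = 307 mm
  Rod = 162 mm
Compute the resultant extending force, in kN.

F ≈ 1060 kN

Cap-side area A_cap = π/4 × (307 mm)² = 74020 mm^2
Rod-side annular area A_ann = π/4 × (307² − 162²) = 53410 mm^2
Net thrust = P_cap·A_cap − P_rod·A_ann = 1251 kN − 191.2 kN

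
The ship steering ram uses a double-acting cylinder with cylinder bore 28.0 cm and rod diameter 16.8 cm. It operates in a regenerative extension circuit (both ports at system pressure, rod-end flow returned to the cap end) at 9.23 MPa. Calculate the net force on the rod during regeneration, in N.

With equal pressure on both faces, forces on the annular region cancel; the net push is pressure × rod cross-section.
Rod cross-section A_rod = π/4 × (16.8 cm)² = 221.7 cm^2
F = P × A_rod

F ≈ 2.05e5 N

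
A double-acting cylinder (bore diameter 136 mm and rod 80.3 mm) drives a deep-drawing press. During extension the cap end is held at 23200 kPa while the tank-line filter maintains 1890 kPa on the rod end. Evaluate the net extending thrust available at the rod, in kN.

Cap-side area A_cap = π/4 × (136 mm)² = 14530 mm^2
Rod-side annular area A_ann = π/4 × (136² − 80.3²) = 9462 mm^2
Net thrust = P_cap·A_cap − P_rod·A_ann = 337.0 kN − 17.88 kN

F ≈ 319 kN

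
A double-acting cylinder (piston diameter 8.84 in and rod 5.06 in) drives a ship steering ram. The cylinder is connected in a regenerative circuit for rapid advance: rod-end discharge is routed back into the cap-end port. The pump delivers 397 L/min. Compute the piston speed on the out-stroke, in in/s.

In regeneration the rod-end outflow joins the pump flow into the cap end, so the net volume the pump must supply per unit advance equals the rod cross-section area.
Rod cross-section A_rod = π/4 × (5.06 in)² = 20.11 in^2
v = Q_pump / A_rod

v ≈ 20.1 in/s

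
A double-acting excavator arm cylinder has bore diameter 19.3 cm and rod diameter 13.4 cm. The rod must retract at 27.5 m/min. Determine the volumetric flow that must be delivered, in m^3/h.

Q ≈ 25.0 m^3/h

Rod-side annular area A_ann = π/4 × (19.3² − 13.4²) = 151.5 cm^2
Q = A × v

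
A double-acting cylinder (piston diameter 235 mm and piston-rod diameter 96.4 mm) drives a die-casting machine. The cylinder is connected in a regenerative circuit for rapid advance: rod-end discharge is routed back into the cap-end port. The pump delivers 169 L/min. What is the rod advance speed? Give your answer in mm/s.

v ≈ 386 mm/s

In regeneration the rod-end outflow joins the pump flow into the cap end, so the net volume the pump must supply per unit advance equals the rod cross-section area.
Rod cross-section A_rod = π/4 × (96.4 mm)² = 7299 mm^2
v = Q_pump / A_rod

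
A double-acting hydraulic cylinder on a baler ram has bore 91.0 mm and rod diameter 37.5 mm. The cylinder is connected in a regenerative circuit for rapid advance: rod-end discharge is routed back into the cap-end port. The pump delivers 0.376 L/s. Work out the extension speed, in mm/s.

In regeneration the rod-end outflow joins the pump flow into the cap end, so the net volume the pump must supply per unit advance equals the rod cross-section area.
Rod cross-section A_rod = π/4 × (37.5 mm)² = 1104 mm^2
v = Q_pump / A_rod

v ≈ 340 mm/s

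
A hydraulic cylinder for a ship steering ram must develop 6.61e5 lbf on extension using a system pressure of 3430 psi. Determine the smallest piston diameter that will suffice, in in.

D ≈ 15.7 in

Extension force acts on the full piston face: F = P × (π/4)D².
D = √(4F / (πP)) = √(4 × 6.61e5 lbf / (π × 3430 psi))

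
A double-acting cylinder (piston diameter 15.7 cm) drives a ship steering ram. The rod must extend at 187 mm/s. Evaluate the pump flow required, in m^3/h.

Q ≈ 13.0 m^3/h

Cap-side area A_cap = π/4 × (15.7 cm)² = 193.6 cm^2
Q = A × v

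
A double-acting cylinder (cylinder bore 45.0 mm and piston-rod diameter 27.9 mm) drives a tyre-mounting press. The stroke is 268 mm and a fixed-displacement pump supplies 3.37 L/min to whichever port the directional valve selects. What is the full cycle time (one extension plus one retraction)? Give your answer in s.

t ≈ 12.3 s

Cap-side area A_cap = π/4 × (45.0 mm)² = 1590 mm^2
Rod-side annular area A_ann = π/4 × (45.0² − 27.9²) = 979.1 mm^2
t_ext = A_cap·L/Q = 7.589 s
t_ret = A_ann·L/Q = 4.672 s
t_cycle = t_ext + t_ret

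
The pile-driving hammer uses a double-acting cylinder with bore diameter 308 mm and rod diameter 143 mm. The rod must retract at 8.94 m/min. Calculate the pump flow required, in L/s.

Q ≈ 8.71 L/s

Rod-side annular area A_ann = π/4 × (308² − 143²) = 58450 mm^2
Q = A × v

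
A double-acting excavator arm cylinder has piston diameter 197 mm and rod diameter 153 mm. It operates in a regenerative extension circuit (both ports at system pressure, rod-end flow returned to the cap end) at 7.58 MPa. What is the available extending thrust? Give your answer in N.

F ≈ 1.39e5 N

With equal pressure on both faces, forces on the annular region cancel; the net push is pressure × rod cross-section.
Rod cross-section A_rod = π/4 × (153 mm)² = 18390 mm^2
F = P × A_rod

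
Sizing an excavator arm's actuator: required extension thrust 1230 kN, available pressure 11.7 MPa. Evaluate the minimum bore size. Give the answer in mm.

Extension force acts on the full piston face: F = P × (π/4)D².
D = √(4F / (πP)) = √(4 × 1230 kN / (π × 11.7 MPa))

D ≈ 366 mm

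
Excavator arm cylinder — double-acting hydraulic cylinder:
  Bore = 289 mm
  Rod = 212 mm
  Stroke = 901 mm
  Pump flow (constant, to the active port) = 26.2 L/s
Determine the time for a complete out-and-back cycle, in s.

t ≈ 3.30 s

Cap-side area A_cap = π/4 × (289 mm)² = 65600 mm^2
Rod-side annular area A_ann = π/4 × (289² − 212²) = 30300 mm^2
t_ext = A_cap·L/Q = 2.256 s
t_ret = A_ann·L/Q = 1.042 s
t_cycle = t_ext + t_ret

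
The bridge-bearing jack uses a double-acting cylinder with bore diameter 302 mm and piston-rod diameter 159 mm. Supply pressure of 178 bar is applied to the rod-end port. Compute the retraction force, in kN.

F ≈ 922 kN

Rod-side annular area A_ann = π/4 × (302² − 159²) = 51780 mm^2
On retraction the pressure acts on the annular area (bore minus rod).
F = P × A_ann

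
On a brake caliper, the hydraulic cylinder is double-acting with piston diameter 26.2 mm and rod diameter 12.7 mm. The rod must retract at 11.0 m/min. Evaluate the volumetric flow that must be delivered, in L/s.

Rod-side annular area A_ann = π/4 × (26.2² − 12.7²) = 412.5 mm^2
Q = A × v

Q ≈ 0.0756 L/s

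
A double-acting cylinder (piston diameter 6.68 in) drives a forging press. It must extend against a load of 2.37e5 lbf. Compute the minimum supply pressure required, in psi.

P ≈ 6760 psi

Cap-side area A_cap = π/4 × (6.68 in)² = 35.05 in^2
P = F / A = 2.37e5 lbf / A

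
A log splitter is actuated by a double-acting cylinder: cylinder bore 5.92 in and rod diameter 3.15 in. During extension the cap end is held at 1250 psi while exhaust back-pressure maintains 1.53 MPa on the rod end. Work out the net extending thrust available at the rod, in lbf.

F ≈ 30000 lbf

Cap-side area A_cap = π/4 × (5.92 in)² = 27.53 in^2
Rod-side annular area A_ann = π/4 × (5.92² − 3.15²) = 19.73 in^2
Net thrust = P_cap·A_cap − P_rod·A_ann = 34410 lbf − 4379 lbf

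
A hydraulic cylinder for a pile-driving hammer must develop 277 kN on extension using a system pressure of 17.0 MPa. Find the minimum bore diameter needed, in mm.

Extension force acts on the full piston face: F = P × (π/4)D².
D = √(4F / (πP)) = √(4 × 277 kN / (π × 17.0 MPa))

D ≈ 144 mm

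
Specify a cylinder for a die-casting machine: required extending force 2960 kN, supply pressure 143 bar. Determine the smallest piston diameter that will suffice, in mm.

Extension force acts on the full piston face: F = P × (π/4)D².
D = √(4F / (πP)) = √(4 × 2960 kN / (π × 143 bar))

D ≈ 513 mm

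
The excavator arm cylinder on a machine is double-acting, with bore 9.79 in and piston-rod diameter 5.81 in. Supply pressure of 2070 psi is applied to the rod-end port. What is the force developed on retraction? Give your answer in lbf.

F ≈ 1.01e5 lbf

Rod-side annular area A_ann = π/4 × (9.79² − 5.81²) = 48.76 in^2
On retraction the pressure acts on the annular area (bore minus rod).
F = P × A_ann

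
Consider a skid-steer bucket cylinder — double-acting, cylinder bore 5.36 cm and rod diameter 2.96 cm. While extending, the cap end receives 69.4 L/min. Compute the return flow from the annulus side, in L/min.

Q_out ≈ 48.2 L/min

Cap-side area A_cap = π/4 × (5.36 cm)² = 22.56 cm^2
Rod-side annular area A_ann = π/4 × (5.36² − 2.96²) = 15.68 cm^2
Piston speed v = Q_in/A_cap; rod-end outflow Q_out = v × A_ann = Q_in × A_ann/A_cap.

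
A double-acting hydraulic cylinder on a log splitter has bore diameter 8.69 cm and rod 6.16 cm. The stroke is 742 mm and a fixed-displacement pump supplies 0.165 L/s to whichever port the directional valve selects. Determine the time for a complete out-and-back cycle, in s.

Cap-side area A_cap = π/4 × (8.69 cm)² = 59.31 cm^2
Rod-side annular area A_ann = π/4 × (8.69² − 6.16²) = 29.51 cm^2
t_ext = A_cap·L/Q = 26.67 s
t_ret = A_ann·L/Q = 13.27 s
t_cycle = t_ext + t_ret

t ≈ 39.9 s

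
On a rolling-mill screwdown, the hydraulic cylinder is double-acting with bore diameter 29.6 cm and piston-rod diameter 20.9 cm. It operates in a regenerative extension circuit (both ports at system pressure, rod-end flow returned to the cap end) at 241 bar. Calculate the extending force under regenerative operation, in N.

F ≈ 8.27e5 N

With equal pressure on both faces, forces on the annular region cancel; the net push is pressure × rod cross-section.
Rod cross-section A_rod = π/4 × (20.9 cm)² = 343.1 cm^2
F = P × A_rod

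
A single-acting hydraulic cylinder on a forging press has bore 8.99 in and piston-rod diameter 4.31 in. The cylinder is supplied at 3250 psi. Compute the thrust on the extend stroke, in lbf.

F ≈ 2.06e5 lbf

Cap-side area A_cap = π/4 × (8.99 in)² = 63.48 in^2
F = P × A_cap = 3250 psi × A_cap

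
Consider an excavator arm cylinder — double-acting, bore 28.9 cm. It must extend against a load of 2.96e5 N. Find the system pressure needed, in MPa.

P ≈ 4.51 MPa

Cap-side area A_cap = π/4 × (28.9 cm)² = 656.0 cm^2
P = F / A = 2.96e5 N / A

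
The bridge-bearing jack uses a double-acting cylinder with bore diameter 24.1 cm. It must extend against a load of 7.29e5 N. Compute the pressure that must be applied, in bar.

P ≈ 160 bar

Cap-side area A_cap = π/4 × (24.1 cm)² = 456.2 cm^2
P = F / A = 7.29e5 N / A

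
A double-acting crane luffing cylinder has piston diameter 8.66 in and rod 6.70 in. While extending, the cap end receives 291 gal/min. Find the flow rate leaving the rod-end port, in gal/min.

Q_out ≈ 117 gal/min

Cap-side area A_cap = π/4 × (8.66 in)² = 58.90 in^2
Rod-side annular area A_ann = π/4 × (8.66² − 6.70²) = 23.64 in^2
Piston speed v = Q_in/A_cap; rod-end outflow Q_out = v × A_ann = Q_in × A_ann/A_cap.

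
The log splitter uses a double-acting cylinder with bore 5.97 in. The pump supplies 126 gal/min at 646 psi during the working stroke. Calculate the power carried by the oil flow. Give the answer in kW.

Hydraulic power = P × Q

W ≈ 35.4 kW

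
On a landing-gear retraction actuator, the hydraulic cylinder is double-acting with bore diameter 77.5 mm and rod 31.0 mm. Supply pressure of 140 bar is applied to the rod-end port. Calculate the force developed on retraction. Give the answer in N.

Rod-side annular area A_ann = π/4 × (77.5² − 31.0²) = 3963 mm^2
On retraction the pressure acts on the annular area (bore minus rod).
F = P × A_ann

F ≈ 55500 N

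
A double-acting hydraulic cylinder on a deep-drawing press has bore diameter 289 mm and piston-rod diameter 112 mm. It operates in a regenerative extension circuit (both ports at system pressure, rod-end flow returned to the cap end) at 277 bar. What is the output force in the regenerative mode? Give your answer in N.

F ≈ 2.73e5 N

With equal pressure on both faces, forces on the annular region cancel; the net push is pressure × rod cross-section.
Rod cross-section A_rod = π/4 × (112 mm)² = 9852 mm^2
F = P × A_rod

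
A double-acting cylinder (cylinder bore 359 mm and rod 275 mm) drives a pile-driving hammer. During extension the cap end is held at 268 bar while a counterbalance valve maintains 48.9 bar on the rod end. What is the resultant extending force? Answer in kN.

Cap-side area A_cap = π/4 × (359 mm)² = 1.012e5 mm^2
Rod-side annular area A_ann = π/4 × (359² − 275²) = 41830 mm^2
Net thrust = P_cap·A_cap − P_rod·A_ann = 2713 kN − 204.5 kN

F ≈ 2510 kN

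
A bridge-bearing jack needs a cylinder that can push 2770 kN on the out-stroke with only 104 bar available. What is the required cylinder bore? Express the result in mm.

Extension force acts on the full piston face: F = P × (π/4)D².
D = √(4F / (πP)) = √(4 × 2770 kN / (π × 104 bar))

D ≈ 582 mm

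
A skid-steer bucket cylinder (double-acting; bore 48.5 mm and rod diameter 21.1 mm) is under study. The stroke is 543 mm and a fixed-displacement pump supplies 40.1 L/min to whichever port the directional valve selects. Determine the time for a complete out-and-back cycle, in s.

Cap-side area A_cap = π/4 × (48.5 mm)² = 1847 mm^2
Rod-side annular area A_ann = π/4 × (48.5² − 21.1²) = 1498 mm^2
t_ext = A_cap·L/Q = 1.501 s
t_ret = A_ann·L/Q = 1.217 s
t_cycle = t_ext + t_ret

t ≈ 2.72 s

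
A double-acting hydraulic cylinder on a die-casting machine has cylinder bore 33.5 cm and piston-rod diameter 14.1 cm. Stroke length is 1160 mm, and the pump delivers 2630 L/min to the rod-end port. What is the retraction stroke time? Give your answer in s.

Rod-side annular area A_ann = π/4 × (33.5² − 14.1²) = 725.3 cm^2
Swept volume V = A × L; t = V / Q = A·L / Q

t ≈ 1.92 s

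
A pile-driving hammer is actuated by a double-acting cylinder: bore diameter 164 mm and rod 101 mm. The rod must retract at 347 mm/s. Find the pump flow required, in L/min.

Q ≈ 273 L/min

Rod-side annular area A_ann = π/4 × (164² − 101²) = 13110 mm^2
Q = A × v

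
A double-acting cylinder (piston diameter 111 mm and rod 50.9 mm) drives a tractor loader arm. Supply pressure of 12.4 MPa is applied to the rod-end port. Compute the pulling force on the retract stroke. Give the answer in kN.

F ≈ 94.8 kN

Rod-side annular area A_ann = π/4 × (111² − 50.9²) = 7642 mm^2
On retraction the pressure acts on the annular area (bore minus rod).
F = P × A_ann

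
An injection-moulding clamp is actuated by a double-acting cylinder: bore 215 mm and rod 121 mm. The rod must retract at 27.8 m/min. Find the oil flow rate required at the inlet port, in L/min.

Q ≈ 690 L/min

Rod-side annular area A_ann = π/4 × (215² − 121²) = 24810 mm^2
Q = A × v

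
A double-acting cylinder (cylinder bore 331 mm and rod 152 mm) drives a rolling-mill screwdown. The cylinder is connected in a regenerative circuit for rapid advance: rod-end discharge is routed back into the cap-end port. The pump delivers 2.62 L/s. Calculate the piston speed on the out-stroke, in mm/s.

In regeneration the rod-end outflow joins the pump flow into the cap end, so the net volume the pump must supply per unit advance equals the rod cross-section area.
Rod cross-section A_rod = π/4 × (152 mm)² = 18150 mm^2
v = Q_pump / A_rod

v ≈ 144 mm/s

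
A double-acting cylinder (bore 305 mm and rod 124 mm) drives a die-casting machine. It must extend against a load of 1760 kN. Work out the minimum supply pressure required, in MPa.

Cap-side area A_cap = π/4 × (305 mm)² = 73060 mm^2
P = F / A = 1760 kN / A

P ≈ 24.1 MPa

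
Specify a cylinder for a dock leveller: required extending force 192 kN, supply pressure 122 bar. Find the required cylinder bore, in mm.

Extension force acts on the full piston face: F = P × (π/4)D².
D = √(4F / (πP)) = √(4 × 192 kN / (π × 122 bar))

D ≈ 142 mm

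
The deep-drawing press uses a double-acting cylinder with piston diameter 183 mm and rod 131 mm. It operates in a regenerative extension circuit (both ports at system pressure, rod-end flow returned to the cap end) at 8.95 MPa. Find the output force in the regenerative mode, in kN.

With equal pressure on both faces, forces on the annular region cancel; the net push is pressure × rod cross-section.
Rod cross-section A_rod = π/4 × (131 mm)² = 13480 mm^2
F = P × A_rod

F ≈ 121 kN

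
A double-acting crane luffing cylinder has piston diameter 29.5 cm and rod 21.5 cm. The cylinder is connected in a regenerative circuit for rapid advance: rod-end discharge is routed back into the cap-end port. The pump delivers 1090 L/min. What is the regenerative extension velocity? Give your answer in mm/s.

In regeneration the rod-end outflow joins the pump flow into the cap end, so the net volume the pump must supply per unit advance equals the rod cross-section area.
Rod cross-section A_rod = π/4 × (21.5 cm)² = 363.1 cm^2
v = Q_pump / A_rod

v ≈ 500 mm/s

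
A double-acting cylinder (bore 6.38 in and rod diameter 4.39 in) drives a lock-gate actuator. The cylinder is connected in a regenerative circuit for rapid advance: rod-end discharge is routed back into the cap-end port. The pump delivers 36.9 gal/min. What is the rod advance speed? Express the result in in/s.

In regeneration the rod-end outflow joins the pump flow into the cap end, so the net volume the pump must supply per unit advance equals the rod cross-section area.
Rod cross-section A_rod = π/4 × (4.39 in)² = 15.14 in^2
v = Q_pump / A_rod

v ≈ 9.39 in/s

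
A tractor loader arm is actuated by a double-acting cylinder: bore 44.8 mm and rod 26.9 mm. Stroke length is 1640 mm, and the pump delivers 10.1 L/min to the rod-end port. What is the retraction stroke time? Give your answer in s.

t ≈ 9.82 s

Rod-side annular area A_ann = π/4 × (44.8² − 26.9²) = 1008 mm^2
Swept volume V = A × L; t = V / Q = A·L / Q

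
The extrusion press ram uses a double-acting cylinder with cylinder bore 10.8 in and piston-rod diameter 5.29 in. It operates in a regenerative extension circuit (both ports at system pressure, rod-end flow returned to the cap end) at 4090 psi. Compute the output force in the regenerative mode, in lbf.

With equal pressure on both faces, forces on the annular region cancel; the net push is pressure × rod cross-section.
Rod cross-section A_rod = π/4 × (5.29 in)² = 21.98 in^2
F = P × A_rod

F ≈ 89900 lbf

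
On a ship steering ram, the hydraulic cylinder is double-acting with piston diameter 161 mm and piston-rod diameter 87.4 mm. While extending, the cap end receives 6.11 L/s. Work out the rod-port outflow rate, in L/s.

Cap-side area A_cap = π/4 × (161 mm)² = 20360 mm^2
Rod-side annular area A_ann = π/4 × (161² − 87.4²) = 14360 mm^2
Piston speed v = Q_in/A_cap; rod-end outflow Q_out = v × A_ann = Q_in × A_ann/A_cap.

Q_out ≈ 4.31 L/s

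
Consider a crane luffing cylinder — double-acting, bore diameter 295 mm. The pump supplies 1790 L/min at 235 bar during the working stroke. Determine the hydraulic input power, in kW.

W ≈ 701 kW

Hydraulic power = P × Q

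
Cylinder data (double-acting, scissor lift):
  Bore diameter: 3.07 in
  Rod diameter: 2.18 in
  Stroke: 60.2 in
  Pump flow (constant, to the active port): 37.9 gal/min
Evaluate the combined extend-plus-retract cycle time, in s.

Cap-side area A_cap = π/4 × (3.07 in)² = 7.402 in^2
Rod-side annular area A_ann = π/4 × (3.07² − 2.18²) = 3.670 in^2
t_ext = A_cap·L/Q = 3.054 s
t_ret = A_ann·L/Q = 1.514 s
t_cycle = t_ext + t_ret

t ≈ 4.57 s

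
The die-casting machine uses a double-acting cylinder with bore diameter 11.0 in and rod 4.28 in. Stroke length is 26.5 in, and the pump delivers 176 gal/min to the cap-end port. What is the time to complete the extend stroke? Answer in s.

t ≈ 3.72 s

Cap-side area A_cap = π/4 × (11.0 in)² = 95.03 in^2
Swept volume V = A × L; t = V / Q = A·L / Q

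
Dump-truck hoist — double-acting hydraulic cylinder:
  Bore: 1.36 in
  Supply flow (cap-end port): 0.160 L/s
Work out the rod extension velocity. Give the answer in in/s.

v ≈ 6.72 in/s

Cap-side area A_cap = π/4 × (1.36 in)² = 1.453 in^2
v = Q / A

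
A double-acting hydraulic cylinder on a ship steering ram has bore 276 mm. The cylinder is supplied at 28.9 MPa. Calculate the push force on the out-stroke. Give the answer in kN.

F ≈ 1730 kN

Cap-side area A_cap = π/4 × (276 mm)² = 59830 mm^2
F = P × A_cap = 28.9 MPa × A_cap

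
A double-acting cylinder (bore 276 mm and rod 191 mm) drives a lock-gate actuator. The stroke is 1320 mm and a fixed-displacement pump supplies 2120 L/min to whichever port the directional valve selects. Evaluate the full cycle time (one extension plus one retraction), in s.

Cap-side area A_cap = π/4 × (276 mm)² = 59830 mm^2
Rod-side annular area A_ann = π/4 × (276² − 191²) = 31180 mm^2
t_ext = A_cap·L/Q = 2.235 s
t_ret = A_ann·L/Q = 1.165 s
t_cycle = t_ext + t_ret

t ≈ 3.40 s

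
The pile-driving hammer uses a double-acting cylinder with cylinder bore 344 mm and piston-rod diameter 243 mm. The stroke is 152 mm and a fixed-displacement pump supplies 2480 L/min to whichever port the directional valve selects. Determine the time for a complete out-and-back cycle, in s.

t ≈ 0.513 s

Cap-side area A_cap = π/4 × (344 mm)² = 92940 mm^2
Rod-side annular area A_ann = π/4 × (344² − 243²) = 46560 mm^2
t_ext = A_cap·L/Q = 0.3418 s
t_ret = A_ann·L/Q = 0.1712 s
t_cycle = t_ext + t_ret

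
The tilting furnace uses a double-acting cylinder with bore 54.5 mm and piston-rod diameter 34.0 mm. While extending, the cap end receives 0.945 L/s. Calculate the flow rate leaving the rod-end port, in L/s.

Cap-side area A_cap = π/4 × (54.5 mm)² = 2333 mm^2
Rod-side annular area A_ann = π/4 × (54.5² − 34.0²) = 1425 mm^2
Piston speed v = Q_in/A_cap; rod-end outflow Q_out = v × A_ann = Q_in × A_ann/A_cap.

Q_out ≈ 0.577 L/s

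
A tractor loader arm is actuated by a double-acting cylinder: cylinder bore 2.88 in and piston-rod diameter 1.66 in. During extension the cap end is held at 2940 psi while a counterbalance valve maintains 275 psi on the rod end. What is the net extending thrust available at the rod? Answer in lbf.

Cap-side area A_cap = π/4 × (2.88 in)² = 6.514 in^2
Rod-side annular area A_ann = π/4 × (2.88² − 1.66²) = 4.350 in^2
Net thrust = P_cap·A_cap − P_rod·A_ann = 19150 lbf − 1196 lbf

F ≈ 18000 lbf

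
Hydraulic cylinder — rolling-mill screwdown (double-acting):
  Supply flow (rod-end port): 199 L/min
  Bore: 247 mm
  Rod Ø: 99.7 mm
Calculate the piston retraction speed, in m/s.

v ≈ 0.0827 m/s

Rod-side annular area A_ann = π/4 × (247² − 99.7²) = 40110 mm^2
Flow into the rod-end port fills the annular volume.
v = Q / A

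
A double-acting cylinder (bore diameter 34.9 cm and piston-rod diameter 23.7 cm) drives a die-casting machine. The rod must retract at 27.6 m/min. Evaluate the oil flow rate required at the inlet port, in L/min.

Rod-side annular area A_ann = π/4 × (34.9² − 23.7²) = 515.5 cm^2
Q = A × v

Q ≈ 1420 L/min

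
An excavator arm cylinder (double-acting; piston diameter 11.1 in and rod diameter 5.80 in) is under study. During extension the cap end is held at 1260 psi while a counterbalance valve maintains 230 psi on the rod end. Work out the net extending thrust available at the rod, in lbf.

F ≈ 1.06e5 lbf

Cap-side area A_cap = π/4 × (11.1 in)² = 96.77 in^2
Rod-side annular area A_ann = π/4 × (11.1² − 5.80²) = 70.35 in^2
Net thrust = P_cap·A_cap − P_rod·A_ann = 1.219e5 lbf − 16180 lbf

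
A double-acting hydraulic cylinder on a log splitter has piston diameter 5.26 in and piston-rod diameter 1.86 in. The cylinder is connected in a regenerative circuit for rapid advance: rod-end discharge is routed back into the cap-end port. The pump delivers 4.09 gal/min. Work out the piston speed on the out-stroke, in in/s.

v ≈ 5.80 in/s

In regeneration the rod-end outflow joins the pump flow into the cap end, so the net volume the pump must supply per unit advance equals the rod cross-section area.
Rod cross-section A_rod = π/4 × (1.86 in)² = 2.717 in^2
v = Q_pump / A_rod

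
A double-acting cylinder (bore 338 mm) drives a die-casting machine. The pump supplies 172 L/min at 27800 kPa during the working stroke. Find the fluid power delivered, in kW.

W ≈ 79.7 kW

Hydraulic power = P × Q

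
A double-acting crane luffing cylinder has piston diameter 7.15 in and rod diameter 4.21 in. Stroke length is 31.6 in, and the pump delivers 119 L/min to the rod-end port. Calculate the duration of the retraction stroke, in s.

Rod-side annular area A_ann = π/4 × (7.15² − 4.21²) = 26.23 in^2
Swept volume V = A × L; t = V / Q = A·L / Q

t ≈ 6.85 s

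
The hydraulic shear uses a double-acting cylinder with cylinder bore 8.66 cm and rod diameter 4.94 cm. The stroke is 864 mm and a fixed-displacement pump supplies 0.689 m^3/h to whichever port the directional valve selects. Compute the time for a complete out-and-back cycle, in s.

t ≈ 44.5 s

Cap-side area A_cap = π/4 × (8.66 cm)² = 58.90 cm^2
Rod-side annular area A_ann = π/4 × (8.66² − 4.94²) = 39.73 cm^2
t_ext = A_cap·L/Q = 26.59 s
t_ret = A_ann·L/Q = 17.94 s
t_cycle = t_ext + t_ret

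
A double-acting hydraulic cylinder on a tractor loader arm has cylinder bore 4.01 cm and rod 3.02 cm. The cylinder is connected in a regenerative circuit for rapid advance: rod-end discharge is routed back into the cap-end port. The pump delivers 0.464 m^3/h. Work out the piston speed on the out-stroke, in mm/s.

v ≈ 180 mm/s

In regeneration the rod-end outflow joins the pump flow into the cap end, so the net volume the pump must supply per unit advance equals the rod cross-section area.
Rod cross-section A_rod = π/4 × (3.02 cm)² = 7.163 cm^2
v = Q_pump / A_rod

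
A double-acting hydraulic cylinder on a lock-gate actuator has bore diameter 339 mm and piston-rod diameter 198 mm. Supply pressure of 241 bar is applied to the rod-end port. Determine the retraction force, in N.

F ≈ 1.43e6 N

Rod-side annular area A_ann = π/4 × (339² − 198²) = 59470 mm^2
On retraction the pressure acts on the annular area (bore minus rod).
F = P × A_ann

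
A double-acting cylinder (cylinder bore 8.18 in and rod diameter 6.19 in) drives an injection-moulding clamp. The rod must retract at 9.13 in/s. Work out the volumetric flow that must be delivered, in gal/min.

Rod-side annular area A_ann = π/4 × (8.18² − 6.19²) = 22.46 in^2
Q = A × v

Q ≈ 53.3 gal/min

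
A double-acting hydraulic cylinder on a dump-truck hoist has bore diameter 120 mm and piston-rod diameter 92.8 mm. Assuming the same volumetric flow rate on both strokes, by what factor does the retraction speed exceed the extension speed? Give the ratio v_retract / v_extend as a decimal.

v_ret/v_ext ≈ 2.49

Cap-side area A_cap = π/4 × (120 mm)² = 11310 mm^2
Rod-side annular area A_ann = π/4 × (120² − 92.8²) = 4546 mm^2
For equal Q, v ∝ 1/A, so v_ret/v_ext = A_cap/A_ann.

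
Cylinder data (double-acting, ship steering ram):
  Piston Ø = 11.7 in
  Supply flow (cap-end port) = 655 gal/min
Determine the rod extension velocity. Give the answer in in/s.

v ≈ 23.5 in/s

Cap-side area A_cap = π/4 × (11.7 in)² = 107.5 in^2
v = Q / A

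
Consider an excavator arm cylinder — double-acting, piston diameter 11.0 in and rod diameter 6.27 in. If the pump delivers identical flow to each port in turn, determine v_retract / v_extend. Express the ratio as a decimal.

v_ret/v_ext ≈ 1.48

Cap-side area A_cap = π/4 × (11.0 in)² = 95.03 in^2
Rod-side annular area A_ann = π/4 × (11.0² − 6.27²) = 64.16 in^2
For equal Q, v ∝ 1/A, so v_ret/v_ext = A_cap/A_ann.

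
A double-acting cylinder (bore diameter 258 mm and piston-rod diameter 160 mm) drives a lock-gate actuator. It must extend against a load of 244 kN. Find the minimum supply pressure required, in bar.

P ≈ 46.7 bar

Cap-side area A_cap = π/4 × (258 mm)² = 52280 mm^2
P = F / A = 244 kN / A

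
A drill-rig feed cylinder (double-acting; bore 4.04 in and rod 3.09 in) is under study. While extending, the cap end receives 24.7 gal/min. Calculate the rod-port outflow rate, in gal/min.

Cap-side area A_cap = π/4 × (4.04 in)² = 12.82 in^2
Rod-side annular area A_ann = π/4 × (4.04² − 3.09²) = 5.320 in^2
Piston speed v = Q_in/A_cap; rod-end outflow Q_out = v × A_ann = Q_in × A_ann/A_cap.

Q_out ≈ 10.3 gal/min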